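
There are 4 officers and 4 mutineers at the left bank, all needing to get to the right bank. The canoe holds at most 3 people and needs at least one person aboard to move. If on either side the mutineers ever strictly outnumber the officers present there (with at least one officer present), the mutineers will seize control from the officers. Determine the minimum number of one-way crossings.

9

Counting alone: each trip to the right bank takes at most 3 across and each return brings at least 1 back, so after t trips out (and t−1 returns) at most 3t − (t−1) of the 8 are across; that first reaches 8 at t = 4, so at least 7 crossings are needed.
The safety rule pushes this higher. Following every safe sequence of crossings, the most of the 8 that can be at the right bank as the canoe arrives there on crossing 7 is 7 — never all 8.
So no plan with fewer than 9 crossings exists, and this one achieves 9:
1. 2 mutineers → the right bank.  (the left bank: 4O 2M; the right bank: 0O 2M)
2. 1 mutineer ← the left bank.  (the left bank: 4O 3M; the right bank: 0O 1M)
3. 3 mutineers → the right bank.  (the left bank: 4O 0M; the right bank: 0O 4M)
4. 1 mutineer ← the left bank.  (the left bank: 4O 1M; the right bank: 0O 3M)
5. 3 officers → the right bank.  (the left bank: 1O 1M; the right bank: 3O 3M)
6. 1 officer and 1 mutineer ← the left bank.  (the left bank: 2O 2M; the right bank: 2O 2M)
7. 2 officers → the right bank.  (the left bank: 0O 2M; the right bank: 4O 2M)
8. 1 mutineer ← the left bank.  (the left bank: 0O 3M; the right bank: 4O 1M)
9. 3 mutineers → the right bank.  (the left bank: 0O 0M; the right bank: 4O 4M)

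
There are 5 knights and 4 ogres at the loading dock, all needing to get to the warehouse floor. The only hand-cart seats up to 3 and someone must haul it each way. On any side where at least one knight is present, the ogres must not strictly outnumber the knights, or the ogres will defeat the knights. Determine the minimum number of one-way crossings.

Counting alone: each trip to the warehouse floor takes at most 3 across and each return brings at least 1 back, so after t trips out (and t−1 returns) at most 3t − (t−1) of the 9 are across; that first reaches 9 at t = 4, so at least 7 crossings are needed.
The plan below uses exactly 7 crossings, so it is optimal:
1. 3 ogres → the warehouse floor.  (the loading dock: 5K 1O; the warehouse floor: 0K 3O)
2. 1 ogre ← the loading dock.  (the loading dock: 5K 2O; the warehouse floor: 0K 2O)
3. 3 knights → the warehouse floor.  (the loading dock: 2K 2O; the warehouse floor: 3K 2O)
4. 1 knight ← the loading dock.  (the loading dock: 3K 2O; the warehouse floor: 2K 2O)
5. 2 knights and 1 ogre → the warehouse floor.  (the loading dock: 1K 1O; the warehouse floor: 4K 3O)
6. 1 knight ← the loading dock.  (the loading dock: 2K 1O; the warehouse floor: 3K 3O)
7. 2 knights and 1 ogre → the warehouse floor.  (the loading dock: 0K 0O; the warehouse floor: 5K 4O)

7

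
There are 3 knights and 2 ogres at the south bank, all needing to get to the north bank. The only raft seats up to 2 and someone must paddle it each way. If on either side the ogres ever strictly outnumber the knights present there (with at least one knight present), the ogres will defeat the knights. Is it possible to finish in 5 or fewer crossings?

No

Counting alone: each trip to the north bank takes at most 2 across and each return brings at least 1 back, so after t trips out (and t−1 returns) at most 2t − (t−1) of the 5 are across; that first reaches 5 at t = 4, so at least 7 crossings are needed.
Since 5 < 7, 5 crossings cannot be enough. (The shortest complete plan in fact takes 7:)
1. 2 ogres → the north bank.  (the south bank: 3K 0O; the north bank: 0K 2O)
2. 1 ogre ← the south bank.  (the south bank: 3K 1O; the north bank: 0K 1O)
3. 2 knights → the north bank.  (the south bank: 1K 1O; the north bank: 2K 1O)
4. 1 knight ← the south bank.  (the south bank: 2K 1O; the north bank: 1K 1O)
5. 1 knight and 1 ogre → the north bank.  (the south bank: 1K 0O; the north bank: 2K 2O)
6. 1 ogre ← the south bank.  (the south bank: 1K 1O; the north bank: 2K 1O)
7. 1 knight and 1 ogre → the north bank.  (the south bank: 0K 0O; the north bank: 3K 2O)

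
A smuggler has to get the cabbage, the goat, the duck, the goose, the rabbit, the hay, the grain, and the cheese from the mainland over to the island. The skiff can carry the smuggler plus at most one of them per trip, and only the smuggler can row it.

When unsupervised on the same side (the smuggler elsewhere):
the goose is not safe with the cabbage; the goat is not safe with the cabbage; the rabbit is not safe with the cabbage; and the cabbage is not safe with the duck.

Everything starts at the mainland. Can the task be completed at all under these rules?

No

Following every safe sequence of crossings from the start, the most of the 8 that can be at the island as the skiff arrives there on crossings 1, 3, 5, 7, 9 is 1, 2, 3, 4, 5 respectively; the best ever achieved is 5 of 8.
From crossing 11 on, no configuration arises that was not already reachable earlier: only 88 distinct safe configurations (who is on which side, and where the skiff is) can ever be reached, none of them has everyone across, and every continuation just revisits them. So no valid plan exists.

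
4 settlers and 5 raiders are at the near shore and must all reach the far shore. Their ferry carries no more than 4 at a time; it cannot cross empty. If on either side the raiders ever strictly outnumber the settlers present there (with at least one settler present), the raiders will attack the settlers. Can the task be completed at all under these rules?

No

The raiders already outnumber the settlers at the near shore before anyone moves, so the starting position itself is disallowed.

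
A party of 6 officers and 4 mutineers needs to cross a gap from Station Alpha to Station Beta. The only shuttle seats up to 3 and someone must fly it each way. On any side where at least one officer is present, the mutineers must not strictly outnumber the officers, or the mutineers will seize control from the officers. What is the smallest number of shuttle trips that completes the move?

Counting alone: each trip to Station Beta takes at most 3 across and each return brings at least 1 back, so after t trips out (and t−1 returns) at most 3t − (t−1) of the 10 are across; that first reaches 10 at t = 5, so at least 9 crossings are needed.
The plan below uses exactly 9 crossings, so it is optimal:
1. 2 mutineers → Station Beta.  (Station Alpha: 6O 2M; Station Beta: 0O 2M)
2. 1 mutineer ← Station Alpha.  (Station Alpha: 6O 3M; Station Beta: 0O 1M)
3. 3 mutineers → Station Beta.  (Station Alpha: 6O 0M; Station Beta: 0O 4M)
4. 1 mutineer ← Station Alpha.  (Station Alpha: 6O 1M; Station Beta: 0O 3M)
5. 3 officers → Station Beta.  (Station Alpha: 3O 1M; Station Beta: 3O 3M)
6. 1 mutineer ← Station Alpha.  (Station Alpha: 3O 2M; Station Beta: 3O 2M)
7. 1 officer and 2 mutineers → Station Beta.  (Station Alpha: 2O 0M; Station Beta: 4O 4M)
8. 1 mutineer ← Station Alpha.  (Station Alpha: 2O 1M; Station Beta: 4O 3M)
9. 2 officers and 1 mutineer → Station Beta.  (Station Alpha: 0O 0M; Station Beta: 6O 4M)

9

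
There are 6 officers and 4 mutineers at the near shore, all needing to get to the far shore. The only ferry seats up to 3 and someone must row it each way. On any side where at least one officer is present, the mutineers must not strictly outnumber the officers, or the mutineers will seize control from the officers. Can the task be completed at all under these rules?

Yes

1. 2 mutineers → the far shore.  (the near shore: 6O 2M; the far shore: 0O 2M)
2. 1 mutineer ← the near shore.  (the near shore: 6O 3M; the far shore: 0O 1M)
3. 3 mutineers → the far shore.  (the near shore: 6O 0M; the far shore: 0O 4M)
4. 1 mutineer ← the near shore.  (the near shore: 6O 1M; the far shore: 0O 3M)
5. 3 officers → the far shore.  (the near shore: 3O 1M; the far shore: 3O 3M)
6. 1 mutineer ← the near shore.  (the near shore: 3O 2M; the far shore: 3O 2M)
7. 1 officer and 2 mutineers → the far shore.  (the near shore: 2O 0M; the far shore: 4O 4M)
8. 1 mutineer ← the near shore.  (the near shore: 2O 1M; the far shore: 4O 3M)
9. 2 officers and 1 mutineer → the far shore.  (the near shore: 0O 0M; the far shore: 6O 4M)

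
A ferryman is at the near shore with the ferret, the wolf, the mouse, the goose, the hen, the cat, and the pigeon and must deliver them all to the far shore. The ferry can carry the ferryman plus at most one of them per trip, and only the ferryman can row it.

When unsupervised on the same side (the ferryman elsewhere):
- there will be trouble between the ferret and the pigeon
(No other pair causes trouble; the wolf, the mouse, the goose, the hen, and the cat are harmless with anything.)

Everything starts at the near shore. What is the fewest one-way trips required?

Counting alone: the ferryman can take at most 1 across per trip to the far shore, so moving all 7 needs at least 7 loaded trips out, with a return between consecutive ones — at least 13 crossings.
The plan below uses exactly 13 crossings, so it is optimal:
1. Ferryman goes to the far shore with the ferret.  [the near shore: the cat, the goose, the hen, the mouse, the pigeon, the wolf | the far shore: the ferret]
2. Ferryman goes back to the near shore alone.  [the near shore: the cat, the goose, the hen, the mouse, the pigeon, the wolf | the far shore: the ferret]
3. Ferryman goes to the far shore with the wolf.  [the near shore: the cat, the goose, the hen, the mouse, the pigeon | the far shore: the ferret, the wolf]
4. Ferryman goes back to the near shore alone.  [the near shore: the cat, the goose, the hen, the mouse, the pigeon | the far shore: the ferret, the wolf]
5. Ferryman goes to the far shore with the mouse.  [the near shore: the cat, the goose, the hen, the pigeon | the far shore: the ferret, the mouse, the wolf]
6. Ferryman goes back to the near shore alone.  [the near shore: the cat, the goose, the hen, the pigeon | the far shore: the ferret, the mouse, the wolf]
7. Ferryman goes to the far shore with the goose.  [the near shore: the cat, the hen, the pigeon | the far shore: the ferret, the goose, the mouse, the wolf]
8. Ferryman goes back to the near shore alone.  [the near shore: the cat, the hen, the pigeon | the far shore: the ferret, the goose, the mouse, the wolf]
9. Ferryman goes to the far shore with the hen.  [the near shore: the cat, the pigeon | the far shore: the ferret, the goose, the hen, the mouse, the wolf]
10. Ferryman goes back to the near shore alone.  [the near shore: the cat, the pigeon | the far shore: the ferret, the goose, the hen, the mouse, the wolf]
11. Ferryman goes to the far shore with the cat.  [the near shore: the pigeon | the far shore: the cat, the ferret, the goose, the hen, the mouse, the wolf]
12. Ferryman goes back to the near shore alone.  [the near shore: the pigeon | the far shore: the cat, the ferret, the goose, the hen, the mouse, the wolf]
13. Ferryman goes to the far shore with the pigeon.  [the near shore: — | the far shore: the cat, the ferret, the goose, the hen, the mouse, the pigeon, the wolf]

13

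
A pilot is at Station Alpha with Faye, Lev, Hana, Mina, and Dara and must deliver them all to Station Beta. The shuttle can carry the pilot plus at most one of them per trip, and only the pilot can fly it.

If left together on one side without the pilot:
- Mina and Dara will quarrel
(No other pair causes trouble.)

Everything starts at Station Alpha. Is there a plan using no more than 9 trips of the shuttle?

Yes

Yes — this plan uses 9 crossings (≤ 9):
1. Pilot goes to Station Beta with Mina.  [Station Alpha: Dara, Faye, Hana, Lev | Station Beta: Mina]
2. Pilot goes back to Station Alpha alone.  [Station Alpha: Dara, Faye, Hana, Lev | Station Beta: Mina]
3. Pilot goes to Station Beta with Faye.  [Station Alpha: Dara, Hana, Lev | Station Beta: Faye, Mina]
4. Pilot goes back to Station Alpha alone.  [Station Alpha: Dara, Hana, Lev | Station Beta: Faye, Mina]
5. Pilot goes to Station Beta with Lev.  [Station Alpha: Dara, Hana | Station Beta: Faye, Lev, Mina]
6. Pilot goes back to Station Alpha alone.  [Station Alpha: Dara, Hana | Station Beta: Faye, Lev, Mina]
7. Pilot goes to Station Beta with Hana.  [Station Alpha: Dara | Station Beta: Faye, Hana, Lev, Mina]
8. Pilot goes back to Station Alpha alone.  [Station Alpha: Dara | Station Beta: Faye, Hana, Lev, Mina]
9. Pilot goes to Station Beta with Dara.  [Station Alpha: — | Station Beta: Dara, Faye, Hana, Lev, Mina]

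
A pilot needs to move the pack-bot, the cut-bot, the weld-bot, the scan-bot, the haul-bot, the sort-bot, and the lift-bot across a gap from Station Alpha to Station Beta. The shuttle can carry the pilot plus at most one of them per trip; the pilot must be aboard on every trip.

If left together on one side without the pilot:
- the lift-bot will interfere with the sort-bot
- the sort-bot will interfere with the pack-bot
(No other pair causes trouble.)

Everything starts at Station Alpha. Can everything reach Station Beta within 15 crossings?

Yes — this plan uses 15 crossings (≤ 15):
1. Pilot goes to Station Beta with the sort-bot.
2. Pilot goes back to Station Alpha alone.
3. Pilot goes to Station Beta with the pack-bot.
4. Pilot goes back to Station Alpha with the sort-bot.
5. Pilot goes to Station Beta with the lift-bot.
6. Pilot goes back to Station Alpha alone.
7. Pilot goes to Station Beta with the cut-bot.
8. Pilot goes back to Station Alpha alone.
9. Pilot goes to Station Beta with the weld-bot.
10. Pilot goes back to Station Alpha alone.
11. Pilot goes to Station Beta with the scan-bot.
12. Pilot goes back to Station Alpha alone.
13. Pilot goes to Station Beta with the haul-bot.
14. Pilot goes back to Station Alpha alone.
15. Pilot goes to Station Beta with the sort-bot.

Yes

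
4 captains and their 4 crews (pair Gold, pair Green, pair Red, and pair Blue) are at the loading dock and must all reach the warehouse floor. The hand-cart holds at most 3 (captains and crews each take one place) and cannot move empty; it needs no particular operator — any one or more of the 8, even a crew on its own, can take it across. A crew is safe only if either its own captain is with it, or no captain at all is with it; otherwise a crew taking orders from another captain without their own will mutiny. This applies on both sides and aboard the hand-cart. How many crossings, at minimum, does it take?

9

Counting alone: each trip to the warehouse floor takes at most 3 across and each return brings at least 1 back, so after t trips out (and t−1 returns) at most 3t − (t−1) of the 8 are across; that first reaches 8 at t = 4, so at least 7 crossings are needed.
The safety rule pushes this higher. Following every safe sequence of crossings, the most of the 8 that can be at the warehouse floor as the hand-cart arrives there on crossing 7 is 7 — never all 8.
So no plan with fewer than 9 crossings exists, and this one achieves 9:
1. captain Gold and crew Gold cross → the warehouse floor.
2. captain Gold crosses ← the loading dock.
3. captain Gold, captain Green, and crew Green cross → the warehouse floor.
4. captain Gold and crew Gold cross ← the loading dock.
5. captain Blue, captain Gold, and captain Red cross → the warehouse floor.
6. crew Green crosses ← the loading dock.
7. crew Gold and crew Green cross → the warehouse floor.
8. crew Gold crosses ← the loading dock.
9. crew Blue, crew Gold, and crew Red cross → the warehouse floor.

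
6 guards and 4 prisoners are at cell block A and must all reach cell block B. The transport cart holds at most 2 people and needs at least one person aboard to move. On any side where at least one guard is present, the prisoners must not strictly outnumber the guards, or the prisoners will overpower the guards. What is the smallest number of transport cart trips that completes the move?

Counting alone: each trip to cell block B takes at most 2 across and each return brings at least 1 back, so after t trips out (and t−1 returns) at most 2t − (t−1) of the 10 are across; that first reaches 10 at t = 9, so at least 17 crossings are needed.
The plan below uses exactly 17 crossings, so it is optimal:
1. 2 prisoners → cell block B.  (cell block A: 6G 2P; cell block B: 0G 2P)
2. 1 prisoner ← cell block A.  (cell block A: 6G 3P; cell block B: 0G 1P)
3. 2 prisoners → cell block B.  (cell block A: 6G 1P; cell block B: 0G 3P)
4. 1 prisoner ← cell block A.  (cell block A: 6G 2P; cell block B: 0G 2P)
5. 2 guards → cell block B.  (cell block A: 4G 2P; cell block B: 2G 2P)
6. 1 prisoner ← cell block A.  (cell block A: 4G 3P; cell block B: 2G 1P)
7. 1 guard and 1 prisoner → cell block B.  (cell block A: 3G 2P; cell block B: 3G 2P)
8. 1 prisoner ← cell block A.  (cell block A: 3G 3P; cell block B: 3G 1P)
9. 2 prisoners → cell block B.  (cell block A: 3G 1P; cell block B: 3G 3P)
10. 1 prisoner ← cell block A.  (cell block A: 3G 2P; cell block B: 3G 2P)
11. 1 guard and 1 prisoner → cell block B.  (cell block A: 2G 1P; cell block B: 4G 3P)
12. 1 prisoner ← cell block A.  (cell block A: 2G 2P; cell block B: 4G 2P)
13. 2 prisoners → cell block B.  (cell block A: 2G 0P; cell block B: 4G 4P)
14. 1 prisoner ← cell block A.  (cell block A: 2G 1P; cell block B: 4G 3P)
15. 1 guard and 1 prisoner → cell block B.  (cell block A: 1G 0P; cell block B: 5G 4P)
16. 1 prisoner ← cell block A.  (cell block A: 1G 1P; cell block B: 5G 3P)
17. 1 guard and 1 prisoner → cell block B.  (cell block A: 0G 0P; cell block B: 6G 4P)

17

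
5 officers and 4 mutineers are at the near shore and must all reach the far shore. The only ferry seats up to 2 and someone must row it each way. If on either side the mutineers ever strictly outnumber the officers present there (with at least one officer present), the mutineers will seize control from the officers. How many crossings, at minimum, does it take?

15

Counting alone: each trip to the far shore takes at most 2 across and each return brings at least 1 back, so after t trips out (and t−1 returns) at most 2t − (t−1) of the 9 are across; that first reaches 9 at t = 8, so at least 15 crossings are needed.
The plan below uses exactly 15 crossings, so it is optimal:
1. 2 mutineers → the far shore.  (the near shore: 5O 2M; the far shore: 0O 2M)
2. 1 mutineer ← the near shore.  (the near shore: 5O 3M; the far shore: 0O 1M)
3. 2 mutineers → the far shore.  (the near shore: 5O 1M; the far shore: 0O 3M)
4. 1 mutineer ← the near shore.  (the near shore: 5O 2M; the far shore: 0O 2M)
5. 2 officers → the far shore.  (the near shore: 3O 2M; the far shore: 2O 2M)
6. 1 mutineer ← the near shore.  (the near shore: 3O 3M; the far shore: 2O 1M)
7. 1 officer and 1 mutineer → the far shore.  (the near shore: 2O 2M; the far shore: 3O 2M)
8. 1 officer ← the near shore.  (the near shore: 3O 2M; the far shore: 2O 2M)
9. 1 officer and 1 mutineer → the far shore.  (the near shore: 2O 1M; the far shore: 3O 3M)
10. 1 mutineer ← the near shore.  (the near shore: 2O 2M; the far shore: 3O 2M)
11. 1 officer and 1 mutineer → the far shore.  (the near shore: 1O 1M; the far shore: 4O 3M)
12. 1 officer ← the near shore.  (the near shore: 2O 1M; the far shore: 3O 3M)
13. 1 officer and 1 mutineer → the far shore.  (the near shore: 1O 0M; the far shore: 4O 4M)
14. 1 mutineer ← the near shore.  (the near shore: 1O 1M; the far shore: 4O 3M)
15. 1 officer and 1 mutineer → the far shore.  (the near shore: 0O 0M; the far shore: 5O 4M)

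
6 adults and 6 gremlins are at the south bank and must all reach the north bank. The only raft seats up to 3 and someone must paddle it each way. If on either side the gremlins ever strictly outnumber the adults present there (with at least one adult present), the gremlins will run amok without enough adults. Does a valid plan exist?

Following every safe sequence of crossings from the start, the most of the 12 that can be at the north bank as the raft arrives there on crossings 1, 3, 5 is 3, 5, 6 respectively; the best ever achieved is 6 of 12.
From crossing 7 on, no configuration arises that was not already reachable earlier: only 17 distinct safe configurations (who is on which side, and where the raft is) can ever be reached, none of them has everyone across, and every continuation just revisits them. They are: 0 adults + 0 gremlins across (raft back at the start); 0 adults + 1 gremlin across (raft there); 0 adults + 1 gremlin across (raft back at the start); 0 adults + 2 gremlins across (raft there); 0 adults + 2 gremlins across (raft back at the start); 0 adults + 3 gremlins across (raft there); 0 adults + 3 gremlins across (raft back at the start); 0 adults + 4 gremlins across (raft there); 0 adults + 4 gremlins across (raft back at the start); 0 adults + 5 gremlins across (raft there); 0 adults + 5 gremlins across (raft back at the start); 0 adults + 6 gremlins across (raft there); 1 adult + 1 gremlin across (raft there); 1 adult + 1 gremlin across (raft back at the start); 2 adults + 2 gremlins across (raft there); 2 adults + 2 gremlins across (raft back at the start); 3 adults + 3 gremlins across (raft there). So no valid plan exists.

No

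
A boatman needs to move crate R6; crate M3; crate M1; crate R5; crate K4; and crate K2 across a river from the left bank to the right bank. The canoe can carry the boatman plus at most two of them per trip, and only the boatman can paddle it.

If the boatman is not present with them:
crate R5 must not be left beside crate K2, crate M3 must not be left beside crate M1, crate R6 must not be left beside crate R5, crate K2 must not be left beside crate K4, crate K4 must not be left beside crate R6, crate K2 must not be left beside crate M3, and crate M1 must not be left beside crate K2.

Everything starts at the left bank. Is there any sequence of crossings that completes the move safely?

No

Whatever the first load, the items left behind include a forbidden pair without the boatman. No opening move is safe, so no plan exists.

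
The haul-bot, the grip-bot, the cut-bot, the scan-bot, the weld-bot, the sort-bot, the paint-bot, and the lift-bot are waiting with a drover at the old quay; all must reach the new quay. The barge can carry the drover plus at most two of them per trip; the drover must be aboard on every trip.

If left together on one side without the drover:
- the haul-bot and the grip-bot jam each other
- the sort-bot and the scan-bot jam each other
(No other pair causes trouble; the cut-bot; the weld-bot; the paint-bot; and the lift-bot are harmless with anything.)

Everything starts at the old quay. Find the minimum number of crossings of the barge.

7

Counting alone: the drover can take at most 2 across per trip to the new quay, so moving all 8 needs at least 4 loaded trips out, with a return between consecutive ones — at least 7 crossings.
The plan below uses exactly 7 crossings, so it is optimal:
1. Drover goes to the new quay with the haul-bot and the scan-bot.
2. Drover goes back to the old quay alone.
3. Drover goes to the new quay with the cut-bot and the weld-bot.
4. Drover goes back to the old quay alone.
5. Drover goes to the new quay with the lift-bot and the paint-bot.
6. Drover goes back to the old quay alone.
7. Drover goes to the new quay with the grip-bot and the sort-bot.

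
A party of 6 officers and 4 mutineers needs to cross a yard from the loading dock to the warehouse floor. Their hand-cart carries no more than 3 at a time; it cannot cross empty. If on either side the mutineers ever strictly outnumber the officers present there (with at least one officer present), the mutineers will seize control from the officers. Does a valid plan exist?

Yes

1. 2 mutineers → the warehouse floor.  (the loading dock: 6O 2M; the warehouse floor: 0O 2M)
2. 1 mutineer ← the loading dock.  (the loading dock: 6O 3M; the warehouse floor: 0O 1M)
3. 3 mutineers → the warehouse floor.  (the loading dock: 6O 0M; the warehouse floor: 0O 4M)
4. 1 mutineer ← the loading dock.  (the loading dock: 6O 1M; the warehouse floor: 0O 3M)
5. 3 officers → the warehouse floor.  (the loading dock: 3O 1M; the warehouse floor: 3O 3M)
6. 1 mutineer ← the loading dock.  (the loading dock: 3O 2M; the warehouse floor: 3O 2M)
7. 1 officer and 2 mutineers → the warehouse floor.  (the loading dock: 2O 0M; the warehouse floor: 4O 4M)
8. 1 mutineer ← the loading dock.  (the loading dock: 2O 1M; the warehouse floor: 4O 3M)
9. 2 officers and 1 mutineer → the warehouse floor.  (the loading dock: 0O 0M; the warehouse floor: 6O 4M)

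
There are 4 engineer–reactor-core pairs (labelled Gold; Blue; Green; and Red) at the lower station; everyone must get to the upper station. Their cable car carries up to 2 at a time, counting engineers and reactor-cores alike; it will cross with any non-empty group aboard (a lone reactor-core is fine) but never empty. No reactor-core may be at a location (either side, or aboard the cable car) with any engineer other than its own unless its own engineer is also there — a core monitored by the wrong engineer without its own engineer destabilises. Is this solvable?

Following every safe sequence of crossings from the start, the most of the 8 that can be at the upper station as the cable car arrives there on crossings 1, 3, 5 is 2, 3, 4 respectively; the best ever achieved is 4 of 8.
From crossing 7 on, no configuration arises that was not already reachable earlier: only 44 distinct safe configurations (who is on which side, and where the cable car is) can ever be reached, none of them has everyone across, and every continuation just revisits them. So no valid plan exists.

No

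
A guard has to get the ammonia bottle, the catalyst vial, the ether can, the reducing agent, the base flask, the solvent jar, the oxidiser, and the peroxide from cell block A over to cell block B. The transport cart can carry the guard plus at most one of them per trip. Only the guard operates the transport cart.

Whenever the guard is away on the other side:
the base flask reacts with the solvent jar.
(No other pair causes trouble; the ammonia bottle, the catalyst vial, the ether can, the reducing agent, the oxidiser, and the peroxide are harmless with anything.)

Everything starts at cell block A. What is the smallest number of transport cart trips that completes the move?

Counting alone: the guard can take at most 1 across per trip to cell block B, so moving all 8 needs at least 8 loaded trips out, with a return between consecutive ones — at least 15 crossings.
The plan below uses exactly 15 crossings, so it is optimal:
1. Guard goes to cell block B with the base flask.  [cell block A: the ammonia bottle, the catalyst vial, the ether can, the oxidiser, the peroxide, the reducing agent, the solvent jar | cell block B: the base flask]
2. Guard goes back to cell block A alone.  [cell block A: the ammonia bottle, the catalyst vial, the ether can, the oxidiser, the peroxide, the reducing agent, the solvent jar | cell block B: the base flask]
3. Guard goes to cell block B with the ammonia bottle.  [cell block A: the catalyst vial, the ether can, the oxidiser, the peroxide, the reducing agent, the solvent jar | cell block B: the ammonia bottle, the base flask]
4. Guard goes back to cell block A alone.  [cell block A: the catalyst vial, the ether can, the oxidiser, the peroxide, the reducing agent, the solvent jar | cell block B: the ammonia bottle, the base flask]
5. Guard goes to cell block B with the catalyst vial.  [cell block A: the ether can, the oxidiser, the peroxide, the reducing agent, the solvent jar | cell block B: the ammonia bottle, the base flask, the catalyst vial]
6. Guard goes back to cell block A alone.  [cell block A: the ether can, the oxidiser, the peroxide, the reducing agent, the solvent jar | cell block B: the ammonia bottle, the base flask, the catalyst vial]
7. Guard goes to cell block B with the ether can.  [cell block A: the oxidiser, the peroxide, the reducing agent, the solvent jar | cell block B: the ammonia bottle, the base flask, the catalyst vial, the ether can]
8. Guard goes back to cell block A alone.  [cell block A: the oxidiser, the peroxide, the reducing agent, the solvent jar | cell block B: the ammonia bottle, the base flask, the catalyst vial, the ether can]
9. Guard goes to cell block B with the reducing agent.  [cell block A: the oxidiser, the peroxide, the solvent jar | cell block B: the ammonia bottle, the base flask, the catalyst vial, the ether can, the reducing agent]
10. Guard goes back to cell block A alone.  [cell block A: the oxidiser, the peroxide, the solvent jar | cell block B: the ammonia bottle, the base flask, the catalyst vial, the ether can, the reducing agent]
11. Guard goes to cell block B with the oxidiser.  [cell block A: the peroxide, the solvent jar | cell block B: the ammonia bottle, the base flask, the catalyst vial, the ether can, the oxidiser, the reducing agent]
12. Guard goes back to cell block A alone.  [cell block A: the peroxide, the solvent jar | cell block B: the ammonia bottle, the base flask, the catalyst vial, the ether can, the oxidiser, the reducing agent]
13. Guard goes to cell block B with the peroxide.  [cell block A: the solvent jar | cell block B: the ammonia bottle, the base flask, the catalyst vial, the ether can, the oxidiser, the peroxide, the reducing agent]
14. Guard goes back to cell block A alone.  [cell block A: the solvent jar | cell block B: the ammonia bottle, the base flask, the catalyst vial, the ether can, the oxidiser, the peroxide, the reducing agent]
15. Guard goes to cell block B with the solvent jar.  [cell block A: — | cell block B: the ammonia bottle, the base flask, the catalyst vial, the ether can, the oxidiser, the peroxide, the reducing agent, the solvent jar]

15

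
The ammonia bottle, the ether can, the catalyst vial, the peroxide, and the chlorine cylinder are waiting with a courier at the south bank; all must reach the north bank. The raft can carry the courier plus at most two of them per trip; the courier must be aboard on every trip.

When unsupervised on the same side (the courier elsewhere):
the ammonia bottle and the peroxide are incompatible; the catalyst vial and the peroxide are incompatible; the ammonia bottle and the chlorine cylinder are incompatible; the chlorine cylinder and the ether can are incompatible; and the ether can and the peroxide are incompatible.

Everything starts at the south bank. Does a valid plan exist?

Yes

1. Courier goes to the north bank with the chlorine cylinder and the peroxide.
2. Courier goes back to the south bank alone.
3. Courier goes to the north bank with the ammonia bottle.
4. Courier goes back to the south bank with the chlorine cylinder and the peroxide.
5. Courier goes to the north bank with the catalyst vial and the ether can.
6. Courier goes back to the south bank alone.
7. Courier goes to the north bank with the chlorine cylinder and the peroxide.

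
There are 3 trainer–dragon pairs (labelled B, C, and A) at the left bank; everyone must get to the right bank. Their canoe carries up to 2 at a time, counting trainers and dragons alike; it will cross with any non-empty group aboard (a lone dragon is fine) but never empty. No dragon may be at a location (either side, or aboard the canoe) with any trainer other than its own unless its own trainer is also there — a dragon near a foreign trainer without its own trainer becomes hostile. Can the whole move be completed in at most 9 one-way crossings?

Counting alone: each trip to the right bank takes at most 2 across and each return brings at least 1 back, so after t trips out (and t−1 returns) at most 2t − (t−1) of the 6 are across; that first reaches 6 at t = 5, so at least 9 crossings are needed.
The safety rule pushes this higher. Following every safe sequence of crossings, the most of the 6 that can be at the right bank as the canoe arrives there on crossing 9 is 5 — never all 6.
So the move cannot be finished within 9 crossings. (The shortest complete plan takes 11:)
1. dragon B and trainer B cross → the right bank.
2. trainer B crosses ← the left bank.
3. dragon A and dragon C cross → the right bank.
4. dragon B crosses ← the left bank.
5. trainer A and trainer C cross → the right bank.
6. dragon C and trainer C cross ← the left bank.
7. trainer B and trainer C cross → the right bank.
8. dragon A crosses ← the left bank.
9. dragon B and dragon C cross → the right bank.
10. trainer A crosses ← the left bank.
11. dragon A and trainer A cross → the right bank.

No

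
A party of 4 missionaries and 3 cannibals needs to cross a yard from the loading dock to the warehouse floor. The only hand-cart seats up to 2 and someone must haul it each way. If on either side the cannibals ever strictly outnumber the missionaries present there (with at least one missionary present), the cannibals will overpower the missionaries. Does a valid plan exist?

Yes

1. 2 cannibals → the warehouse floor.  (the loading dock: 4M 1C; the warehouse floor: 0M 2C)
2. 1 cannibal ← the loading dock.  (the loading dock: 4M 2C; the warehouse floor: 0M 1C)
3. 2 cannibals → the warehouse floor.  (the loading dock: 4M 0C; the warehouse floor: 0M 3C)
4. 1 cannibal ← the loading dock.  (the loading dock: 4M 1C; the warehouse floor: 0M 2C)
5. 2 missionaries → the warehouse floor.  (the loading dock: 2M 1C; the warehouse floor: 2M 2C)
6. 1 cannibal ← the loading dock.  (the loading dock: 2M 2C; the warehouse floor: 2M 1C)
7. 1 missionary and 1 cannibal → the warehouse floor.  (the loading dock: 1M 1C; the warehouse floor: 3M 2C)
8. 1 missionary ← the loading dock.  (the loading dock: 2M 1C; the warehouse floor: 2M 2C)
9. 1 missionary and 1 cannibal → the warehouse floor.  (the loading dock: 1M 0C; the warehouse floor: 3M 3C)
10. 1 cannibal ← the loading dock.  (the loading dock: 1M 1C; the warehouse floor: 3M 2C)
11. 1 missionary and 1 cannibal → the warehouse floor.  (the loading dock: 0M 0C; the warehouse floor: 4M 3C)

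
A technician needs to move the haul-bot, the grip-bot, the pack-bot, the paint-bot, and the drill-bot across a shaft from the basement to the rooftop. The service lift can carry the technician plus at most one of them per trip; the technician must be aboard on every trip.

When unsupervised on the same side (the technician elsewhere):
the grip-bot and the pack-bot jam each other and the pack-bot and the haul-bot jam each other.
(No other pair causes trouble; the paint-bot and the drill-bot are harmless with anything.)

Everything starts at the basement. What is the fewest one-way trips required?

Counting alone: the technician can take at most 1 across per trip to the rooftop, so moving all 5 needs at least 5 loaded trips out, with a return between consecutive ones — at least 9 crossings.
The safety rule pushes this higher. Following every safe sequence of crossings, the most of the 5 that can be at the rooftop as the service lift arrives there on crossing 9 is 4 — never all 5.
So no plan with fewer than 11 crossings exists, and this one achieves 11:
1. Technician goes to the rooftop with the pack-bot.
2. Technician goes back to the basement alone.
3. Technician goes to the rooftop with the haul-bot.
4. Technician goes back to the basement with the pack-bot.
5. Technician goes to the rooftop with the grip-bot.
6. Technician goes back to the basement alone.
7. Technician goes to the rooftop with the paint-bot.
8. Technician goes back to the basement alone.
9. Technician goes to the rooftop with the drill-bot.
10. Technician goes back to the basement alone.
11. Technician goes to the rooftop with the pack-bot.

11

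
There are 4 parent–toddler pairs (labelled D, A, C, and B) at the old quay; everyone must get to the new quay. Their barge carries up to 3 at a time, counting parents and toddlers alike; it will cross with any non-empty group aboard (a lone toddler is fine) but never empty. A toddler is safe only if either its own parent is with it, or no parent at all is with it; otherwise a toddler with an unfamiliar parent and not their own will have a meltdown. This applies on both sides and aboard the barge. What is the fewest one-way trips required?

9

Counting alone: each trip to the new quay takes at most 3 across and each return brings at least 1 back, so after t trips out (and t−1 returns) at most 3t − (t−1) of the 8 are across; that first reaches 8 at t = 4, so at least 7 crossings are needed.
The safety rule pushes this higher. Following every safe sequence of crossings, the most of the 8 that can be at the new quay as the barge arrives there on crossing 7 is 7 — never all 8.
So no plan with fewer than 9 crossings exists, and this one achieves 9:
1. parent D and toddler D cross → the new quay.
2. parent D crosses ← the old quay.
3. parent A, parent D, and toddler A cross → the new quay.
4. parent D and toddler D cross ← the old quay.
5. parent B, parent C, and parent D cross → the new quay.
6. toddler A crosses ← the old quay.
7. toddler A and toddler D cross → the new quay.
8. toddler D crosses ← the old quay.
9. toddler B, toddler C, and toddler D cross → the new quay.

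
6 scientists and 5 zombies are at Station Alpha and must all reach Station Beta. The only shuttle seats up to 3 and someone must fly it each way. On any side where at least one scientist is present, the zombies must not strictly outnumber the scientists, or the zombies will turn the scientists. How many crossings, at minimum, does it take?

9

Counting alone: each trip to Station Beta takes at most 3 across and each return brings at least 1 back, so after t trips out (and t−1 returns) at most 3t − (t−1) of the 11 are across; that first reaches 11 at t = 5, so at least 9 crossings are needed.
The plan below uses exactly 9 crossings, so it is optimal:
1. 3 zombies → Station Beta.  (Station Alpha: 6S 2Z; Station Beta: 0S 3Z)
2. 1 zombie ← Station Alpha.  (Station Alpha: 6S 3Z; Station Beta: 0S 2Z)
3. 3 scientists → Station Beta.  (Station Alpha: 3S 3Z; Station Beta: 3S 2Z)
4. 1 scientist ← Station Alpha.  (Station Alpha: 4S 3Z; Station Beta: 2S 2Z)
5. 2 scientists and 1 zombie → Station Beta.  (Station Alpha: 2S 2Z; Station Beta: 4S 3Z)
6. 1 scientist ← Station Alpha.  (Station Alpha: 3S 2Z; Station Beta: 3S 3Z)
7. 2 scientists and 1 zombie → Station Beta.  (Station Alpha: 1S 1Z; Station Beta: 5S 4Z)
8. 1 scientist ← Station Alpha.  (Station Alpha: 2S 1Z; Station Beta: 4S 4Z)
9. 2 scientists and 1 zombie → Station Beta.  (Station Alpha: 0S 0Z; Station Beta: 6S 5Z)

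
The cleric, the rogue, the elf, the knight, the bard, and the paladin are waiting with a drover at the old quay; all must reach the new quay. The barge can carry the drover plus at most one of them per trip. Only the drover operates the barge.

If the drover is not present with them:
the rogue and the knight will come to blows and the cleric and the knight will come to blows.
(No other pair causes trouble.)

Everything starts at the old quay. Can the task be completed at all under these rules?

Yes

1. Drover goes to the new quay with the knight.  [the old quay: the bard, the cleric, the elf, the paladin, the rogue | the new quay: the knight]
2. Drover goes back to the old quay alone.  [the old quay: the bard, the cleric, the elf, the paladin, the rogue | the new quay: the knight]
3. Drover goes to the new quay with the cleric.  [the old quay: the bard, the elf, the paladin, the rogue | the new quay: the cleric, the knight]
4. Drover goes back to the old quay with the knight.  [the old quay: the bard, the elf, the knight, the paladin, the rogue | the new quay: the cleric]
5. Drover goes to the new quay with the rogue.  [the old quay: the bard, the elf, the knight, the paladin | the new quay: the cleric, the rogue]
6. Drover goes back to the old quay alone.  [the old quay: the bard, the elf, the knight, the paladin | the new quay: the cleric, the rogue]
7. Drover goes to the new quay with the elf.  [the old quay: the bard, the knight, the paladin | the new quay: the cleric, the elf, the rogue]
8. Drover goes back to the old quay alone.  [the old quay: the bard, the knight, the paladin | the new quay: the cleric, the elf, the rogue]
9. Drover goes to the new quay with the bard.  [the old quay: the knight, the paladin | the new quay: the bard, the cleric, the elf, the rogue]
10. Drover goes back to the old quay alone.  [the old quay: the knight, the paladin | the new quay: the bard, the cleric, the elf, the rogue]
11. Drover goes to the new quay with the paladin.  [the old quay: the knight | the new quay: the bard, the cleric, the elf, the paladin, the rogue]
12. Drover goes back to the old quay alone.  [the old quay: the knight | the new quay: the bard, the cleric, the elf, the paladin, the rogue]
13. Drover goes to the new quay with the knight.  [the old quay: — | the new quay: the bard, the cleric, the elf, the knight, the paladin, the rogue]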